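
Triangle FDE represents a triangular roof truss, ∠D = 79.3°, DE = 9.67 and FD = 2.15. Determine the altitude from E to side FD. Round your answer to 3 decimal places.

By the law of cosines, EF² = FD² + DE² − 2·FD·DE·cos D = 90.411, so EF ≈ 9.5085.
Area = ½·FD·DE·sin D ≈ 10.215.
The altitude from E has length 2·area/FD ≈ 9.5019.

9.502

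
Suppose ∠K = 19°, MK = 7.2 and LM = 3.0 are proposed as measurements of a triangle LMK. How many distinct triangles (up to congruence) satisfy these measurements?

2

MK·sin K = 7.2·sin(19°) ≈ 2.344.
Since MK sin K < LM < MK (2.344 < 3.0 < 7.2), two triangles exist.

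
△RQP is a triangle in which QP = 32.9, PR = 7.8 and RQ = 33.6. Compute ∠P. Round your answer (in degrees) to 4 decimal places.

By the law of cosines, cos P = (QP² + PR² − RQ²) / (2·QP·PR) ≈ 0.02784, so ∠P ≈ 88.40°.

88.4045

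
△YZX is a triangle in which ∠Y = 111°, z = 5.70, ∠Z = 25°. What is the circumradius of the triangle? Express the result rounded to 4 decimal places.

R ≈ 6.7437

The third angle is ∠X = 180° − ∠Y − ∠Z = 44.00°.
Law of sines: y = z·sin Y/sin Z ≈ 12.592.
Law of sines: x = z·sin X/sin Z ≈ 9.3691.
Circumradius = z/(2 sin Z) ≈ 6.7437.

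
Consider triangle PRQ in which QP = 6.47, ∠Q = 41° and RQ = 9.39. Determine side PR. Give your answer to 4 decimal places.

By the law of cosines, PR² = RQ² + QP² − 2·RQ·QP·cos Q = 38.331, so PR ≈ 6.1912.

6.1912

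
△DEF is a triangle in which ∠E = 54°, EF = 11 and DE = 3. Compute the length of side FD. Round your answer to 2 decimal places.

By the law of cosines, FD² = DE² + EF² − 2·DE·EF·cos E = 91.206, so FD ≈ 9.5502.

9.55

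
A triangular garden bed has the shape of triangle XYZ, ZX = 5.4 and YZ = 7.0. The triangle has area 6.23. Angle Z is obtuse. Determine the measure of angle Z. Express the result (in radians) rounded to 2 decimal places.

2.81

From area = ½·YZ·ZX·sin Z, we get sin Z = 2·area/(YZ·ZX) ≈ 0.32963.
Taking the obtuse solution, ∠Z ≈ 2.8057 rad.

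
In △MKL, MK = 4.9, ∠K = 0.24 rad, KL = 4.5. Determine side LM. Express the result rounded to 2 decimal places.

By the law of cosines, LM² = MK² + KL² − 2·MK·KL·cos K = 1.424, so LM ≈ 1.1933.

1.19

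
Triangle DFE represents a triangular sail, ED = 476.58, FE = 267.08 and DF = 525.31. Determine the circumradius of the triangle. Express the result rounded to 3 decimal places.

By the law of cosines, cos D = (ED² + DF² − FE²) / (2·ED·DF) ≈ 0.86228, so ∠D ≈ 30.43°.
Circumradius = FE/(2 sin D) ≈ 263.69.

R ≈ 263.688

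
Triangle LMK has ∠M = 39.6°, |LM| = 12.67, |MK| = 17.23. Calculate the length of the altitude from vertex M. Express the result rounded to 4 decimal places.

h_M ≈ 12.6508

By the law of cosines, |KL|² = |LM|² + |MK|² − 2·|LM|·|MK|·cos M = 120.99, so |KL| ≈ 11.
Area = ½·|LM|·|MK|·sin M ≈ 69.576.
The altitude from M has length 2·area/|KL| ≈ 12.651.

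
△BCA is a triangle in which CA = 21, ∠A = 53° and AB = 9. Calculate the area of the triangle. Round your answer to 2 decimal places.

area ≈ 75.47

Area = ½·CA·AB·sin A ≈ 75.471.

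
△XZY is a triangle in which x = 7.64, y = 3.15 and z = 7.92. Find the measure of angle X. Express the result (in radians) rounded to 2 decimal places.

By the law of cosines, cos X = (z² + y² − x²) / (2·z·y) ≈ 0.28618, so ∠X ≈ 1.2806 rad.

1.28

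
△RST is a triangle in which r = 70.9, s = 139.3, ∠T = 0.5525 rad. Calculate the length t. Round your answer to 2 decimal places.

87.28

By the law of cosines, t² = r² + s² − 2·r·s·cos T = 7617.5, so t ≈ 87.278.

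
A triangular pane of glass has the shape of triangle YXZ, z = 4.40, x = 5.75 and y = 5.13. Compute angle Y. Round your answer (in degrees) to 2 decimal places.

By the law of cosines, cos Y = (x² + z² − y²) / (2·x·z) ≈ 0.51592, so ∠Y ≈ 58.94°.

∠Y ≈ 58.94°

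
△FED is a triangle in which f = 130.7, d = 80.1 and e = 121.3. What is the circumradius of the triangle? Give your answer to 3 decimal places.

By the law of cosines, cos F = (e² + d² − f²) / (2·e·d) ≈ 0.20827, so ∠F ≈ 77.98°.
Circumradius = f/(2 sin F) ≈ 66.815.

66.815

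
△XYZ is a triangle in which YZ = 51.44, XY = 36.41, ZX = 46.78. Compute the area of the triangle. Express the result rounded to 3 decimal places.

Semiperimeter s = (51.44 + 46.78 + 36.41)/2 = 67.315.
Heron's formula: area = √(67.315·15.875·20.535·30.905) ≈ 823.52.

area ≈ 823.521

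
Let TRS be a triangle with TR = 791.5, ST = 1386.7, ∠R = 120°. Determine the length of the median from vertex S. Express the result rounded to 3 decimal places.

Law of sines: sin S = TR·sin R/ST ≈ 0.49431.
Since ST ≥ TR, only the acute value applies: ∠S ≈ 29.62°.
Then ∠T = 180° − ∠R − ∠S ≈ 30.38°.
Law of sines gives RS = ST·sin T/sin R ≈ 809.69.
Median from S: ½√(2·RS² + 2·ST² − TR²) ≈ 1064.3.

1064.260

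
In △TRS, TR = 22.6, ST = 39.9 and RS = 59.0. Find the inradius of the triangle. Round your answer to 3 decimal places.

4.787

Semiperimeter s = (59 + 39.9 + 22.6)/2 = 60.75.
Heron's formula: area = √(60.75·1.75·20.85·38.15) ≈ 290.8.
Inradius = area/s = 290.8/60.75 ≈ 4.7868.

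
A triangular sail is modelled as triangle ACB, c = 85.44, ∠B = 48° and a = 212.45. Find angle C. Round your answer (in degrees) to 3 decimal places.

By the law of cosines, b² = a² + c² − 2·a·c·cos B = 28143, so b ≈ 167.76.
Law of cosines again: cos C = (b² + a² − c²)/(2·b·a) ≈ 0.92561, so ∠C ≈ 22.24°.

∠C ≈ 22.240°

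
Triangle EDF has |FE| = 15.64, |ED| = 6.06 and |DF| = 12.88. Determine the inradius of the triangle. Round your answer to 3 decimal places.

Semiperimeter s = (12.88 + 15.64 + 6.06)/2 = 17.29.
Heron's formula: area = √(17.29·4.41·1.65·11.23) ≈ 37.588.
Inradius = area/s = 37.588/17.29 ≈ 2.174.

2.174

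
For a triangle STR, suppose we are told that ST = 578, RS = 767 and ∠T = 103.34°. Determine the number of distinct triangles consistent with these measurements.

ST·sin T = 578·sin(103.34°) ≈ 562.4.
Since ∠T is not acute, a triangle exists only if RS > ST; here RS > ST, so there is exactly one triangle.

1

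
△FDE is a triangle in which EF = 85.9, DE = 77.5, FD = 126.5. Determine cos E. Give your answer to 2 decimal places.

-0.20

By the law of cosines, cos E = (DE² + EF² − FD²) / (2·DE·EF) ≈ -0.19657, so ∠E ≈ 101.34°.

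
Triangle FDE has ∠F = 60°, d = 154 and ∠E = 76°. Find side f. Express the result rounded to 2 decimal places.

191.99

The third angle is ∠D = 180° − ∠E − ∠F = 44.00°.
Law of sines: f = d·sin F/sin D ≈ 191.99.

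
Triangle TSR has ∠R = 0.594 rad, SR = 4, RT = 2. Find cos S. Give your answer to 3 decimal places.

By the law of cosines, TS² = SR² + RT² − 2·SR·RT·cos R = 6.7407, so TS ≈ 2.5963.
Law of cosines again: cos S = (TS² + SR² − RT²)/(2·TS·SR) ≈ 0.90228, so ∠S ≈ 0.446 rad.

0.902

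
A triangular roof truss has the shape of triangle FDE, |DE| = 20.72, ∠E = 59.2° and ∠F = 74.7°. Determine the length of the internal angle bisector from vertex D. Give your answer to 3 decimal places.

17.962

The third angle is ∠D = 180° − ∠E − ∠F = 46.10°.
Law of sines: |EF| = |DE|·sin D/sin F ≈ 15.478.
Law of sines: |FD| = |DE|·sin E/sin F ≈ 18.452.
The bisector from D has length 2·|FD|·|DE|·cos(∠D/2)/(|FD|+|DE|) ≈ 17.962.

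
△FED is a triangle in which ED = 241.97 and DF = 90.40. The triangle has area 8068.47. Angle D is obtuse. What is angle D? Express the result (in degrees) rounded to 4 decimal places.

From area = ½·ED·DF·sin D, we get sin D = 2·area/(ED·DF) ≈ 0.73772.
Taking the obtuse solution, ∠D ≈ 132.46°.

132.4625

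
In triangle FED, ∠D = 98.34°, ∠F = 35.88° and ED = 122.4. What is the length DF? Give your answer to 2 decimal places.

The third angle is ∠E = 180° − ∠D − ∠F = 45.78°.
Law of sines: DF = ED·sin E/sin F ≈ 149.67.

149.67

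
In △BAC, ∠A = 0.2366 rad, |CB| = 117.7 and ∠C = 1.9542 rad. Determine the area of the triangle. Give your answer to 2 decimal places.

area ≈ 22304.46

The third angle is ∠B = π − ∠A − ∠C = 0.9508 rad.
Law of sines: |AC| = |CB|·sin B/sin A ≈ 408.68.
Law of sines: |BA| = |CB|·sin C/sin A ≈ 465.68.
Area = ½·|CB|·|AC|·sin C ≈ 22304.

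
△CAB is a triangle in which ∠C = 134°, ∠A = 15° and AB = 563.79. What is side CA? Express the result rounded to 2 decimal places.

The third angle is ∠B = 180° − ∠C − ∠A = 31.00°.
Law of sines: CA = AB·sin B/sin C ≈ 403.67.

403.67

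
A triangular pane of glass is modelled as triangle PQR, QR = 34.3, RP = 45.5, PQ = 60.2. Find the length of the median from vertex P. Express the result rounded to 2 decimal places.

m_P ≈ 50.53

Median from P: ½√(2·RP² + 2·PQ² − QR²) ≈ 50.527.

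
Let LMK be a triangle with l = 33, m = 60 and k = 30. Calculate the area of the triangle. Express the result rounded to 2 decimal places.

Semiperimeter s = (33 + 60 + 30)/2 = 61.5.
Heron's formula: area = √(61.5·28.5·1.5·31.5) ≈ 287.78.

287.78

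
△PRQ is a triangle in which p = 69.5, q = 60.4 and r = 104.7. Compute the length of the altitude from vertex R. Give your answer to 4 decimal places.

38.2990

Semiperimeter s = (69.5 + 104.7 + 60.4)/2 = 117.3.
Heron's formula: area = √(117.3·47.8·12.6·56.9) ≈ 2005.
The altitude from R has length 2·area/r ≈ 38.299.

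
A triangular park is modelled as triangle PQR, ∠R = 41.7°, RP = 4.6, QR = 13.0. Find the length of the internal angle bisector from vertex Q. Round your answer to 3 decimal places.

11.196

By the law of cosines, PQ² = QR² + RP² − 2·QR·RP·cos R = 100.86, so PQ ≈ 10.043.
Law of cosines again: cos Q = (PQ² + QR² − RP²)/(2·PQ·QR) ≈ 0.95245, so ∠Q ≈ 17.74°.
The bisector from Q has length 2·PQ·QR·cos(∠Q/2)/(PQ+QR) ≈ 11.196.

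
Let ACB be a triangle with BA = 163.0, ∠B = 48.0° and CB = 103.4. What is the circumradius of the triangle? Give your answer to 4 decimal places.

By the law of cosines, AC² = CB² + BA² − 2·CB·BA·cos B = 14705, so AC ≈ 121.27.
Area = ½·CB·BA·sin B ≈ 6262.6.
Circumradius = AC/(2 sin B) ≈ 81.589.

R ≈ 81.5892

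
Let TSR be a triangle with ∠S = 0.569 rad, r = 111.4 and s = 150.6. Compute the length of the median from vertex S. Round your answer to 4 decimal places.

m_S ≈ 165.6502

Law of sines: sin R = r·sin S/s ≈ 0.39855.
Since s ≥ r, only the acute value applies: ∠R ≈ 0.410 rad.
Then ∠T = π − ∠S − ∠R ≈ 2.163 rad.
Law of sines gives t = s·sin T/sin S ≈ 231.97.
Median from S: ½√(2·r² + 2·t² − s²) ≈ 165.65.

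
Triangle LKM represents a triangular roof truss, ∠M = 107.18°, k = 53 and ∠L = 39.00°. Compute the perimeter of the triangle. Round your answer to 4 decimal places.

perimeter ≈ 203.9008

The third angle is ∠K = 180° − ∠M − ∠L = 33.82°.
Law of sines: l = k·sin L/sin K ≈ 59.926.
Law of sines: m = k·sin M/sin K ≈ 90.975.
Semiperimeter s = (59.926+53+90.975)/2 = 101.95.
Perimeter = 59.926 + 53 + 90.975 = 203.9.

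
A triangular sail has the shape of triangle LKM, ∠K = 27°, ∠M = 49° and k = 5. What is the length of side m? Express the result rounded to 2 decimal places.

8.31

The third angle is ∠L = 180° − ∠K − ∠M = 104.00°.
Law of sines: m = k·sin M/sin K ≈ 8.312.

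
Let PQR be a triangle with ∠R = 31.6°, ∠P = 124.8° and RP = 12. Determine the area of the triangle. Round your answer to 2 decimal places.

77.38

The third angle is ∠Q = 180° − ∠R − ∠P = 23.60°.
Law of sines: QR = RP·sin P/sin Q ≈ 24.613.
Law of sines: PQ = RP·sin R/sin Q ≈ 15.706.
Area = ½·RP·QR·sin R ≈ 77.381.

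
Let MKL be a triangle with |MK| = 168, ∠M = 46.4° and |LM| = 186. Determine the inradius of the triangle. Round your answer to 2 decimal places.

r ≈ 45.77

By the law of cosines, |KL|² = |LM|² + |MK|² − 2·|LM|·|MK|·cos M = 19722, so |KL| ≈ 140.43.
Area = ½·|LM|·|MK|·sin M ≈ 11314.
Semiperimeter s = (140.43+186+168)/2 = 247.22.
Inradius = area/s = 11314/247.22 ≈ 45.767.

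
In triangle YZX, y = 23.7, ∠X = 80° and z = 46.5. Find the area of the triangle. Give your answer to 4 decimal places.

area ≈ 542.6537

Area = ½·y·z·sin X ≈ 542.65.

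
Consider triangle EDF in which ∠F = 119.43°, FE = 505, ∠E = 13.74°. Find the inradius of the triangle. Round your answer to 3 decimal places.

The third angle is ∠D = 180° − ∠F − ∠E = 46.83°.
Law of sines: DF = FE·sin E/sin D ≈ 164.46.
Law of sines: ED = FE·sin F/sin D ≈ 603.07.
Area = ½·FE·DF·sin F ≈ 36168.
Semiperimeter s = (164.46+505+603.07)/2 = 636.26.
Inradius = area/s = 36168/636.26 ≈ 56.844.

r ≈ 56.844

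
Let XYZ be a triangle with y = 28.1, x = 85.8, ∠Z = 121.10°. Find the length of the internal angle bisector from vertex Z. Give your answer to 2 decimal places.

By the law of cosines, z² = x² + y² − 2·x·y·cos Z = 10642, so z ≈ 103.16.
The bisector from Z has length 2·x·y·cos(∠Z/2)/(x+y) ≈ 20.815.

t_Z ≈ 20.81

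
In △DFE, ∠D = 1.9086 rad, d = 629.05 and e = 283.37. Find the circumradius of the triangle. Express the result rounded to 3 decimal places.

R ≈ 333.365

Law of sines: sin E = e·sin D/d ≈ 0.42501.
Since d ≥ e, only the acute value applies: ∠E ≈ 0.4390 rad.
Then ∠F = π − ∠D − ∠E ≈ 0.7940 rad.
Law of sines gives f = d·sin F/sin D ≈ 475.49.
Circumradius = d/(2 sin D) ≈ 333.37.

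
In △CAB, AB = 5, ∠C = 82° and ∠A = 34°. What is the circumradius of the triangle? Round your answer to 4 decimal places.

The third angle is ∠B = 180° − ∠C − ∠A = 64.00°.
Law of sines: BC = AB·sin A/sin C ≈ 2.8234.
Law of sines: CA = AB·sin B/sin C ≈ 4.5381.
Circumradius = AB/(2 sin C) ≈ 2.5246.

R ≈ 2.5246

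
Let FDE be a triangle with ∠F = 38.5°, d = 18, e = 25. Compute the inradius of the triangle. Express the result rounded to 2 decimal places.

By the law of cosines, f² = d² + e² − 2·d·e·cos F = 244.65, so f ≈ 15.641.
Area = ½·d·e·sin F ≈ 140.07.
Semiperimeter s = (15.641+18+25)/2 = 29.321.
Inradius = area/s = 140.07/29.321 ≈ 4.777.

r ≈ 4.78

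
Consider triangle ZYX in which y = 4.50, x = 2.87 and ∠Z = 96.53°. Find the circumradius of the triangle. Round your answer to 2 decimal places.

R ≈ 2.82

By the law of cosines, z² = y² + x² − 2·y·x·cos Z = 31.424, so z ≈ 5.6057.
Area = ½·y·x·sin Z ≈ 6.4156.
Circumradius = z/(2 sin Z) ≈ 2.8212.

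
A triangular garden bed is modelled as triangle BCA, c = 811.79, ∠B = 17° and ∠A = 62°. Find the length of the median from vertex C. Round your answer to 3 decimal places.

The third angle is ∠C = 180° − ∠A − ∠B = 101.00°.
Law of sines: b = c·sin B/sin C ≈ 241.79.
Law of sines: a = c·sin A/sin C ≈ 730.18.
Median from C: ½√(2·a² + 2·b² − c²) ≈ 362.03.

m_C ≈ 362.027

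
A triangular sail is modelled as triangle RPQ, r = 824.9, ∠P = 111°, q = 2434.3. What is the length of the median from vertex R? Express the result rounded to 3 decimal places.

By the law of cosines, p² = q² + r² − 2·q·r·cos P = 8.0455e+06, so p ≈ 2836.5.
Median from R: ½√(2·p² + 2·q² − r²) ≈ 2610.7.

2610.662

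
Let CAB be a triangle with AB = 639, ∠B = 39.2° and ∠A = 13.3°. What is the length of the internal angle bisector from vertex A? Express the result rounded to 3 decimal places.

The third angle is ∠C = 180° − ∠A − ∠B = 127.50°.
Law of sines: BC = AB·sin A/sin C ≈ 185.29.
Law of sines: CA = AB·sin B/sin C ≈ 509.06.
The bisector from A has length 2·CA·AB·cos(∠A/2)/(CA+AB) ≈ 562.87.

562.866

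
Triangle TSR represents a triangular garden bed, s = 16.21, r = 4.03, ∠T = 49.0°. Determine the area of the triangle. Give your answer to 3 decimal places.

Area = ½·s·r·sin T ≈ 24.651.

area ≈ 24.651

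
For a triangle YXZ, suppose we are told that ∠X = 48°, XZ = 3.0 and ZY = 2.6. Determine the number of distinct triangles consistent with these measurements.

XZ·sin X = 3.0·sin(48°) ≈ 2.229.
Since XZ sin X < ZY < XZ (2.229 < 2.6 < 3.0), two triangles exist.

2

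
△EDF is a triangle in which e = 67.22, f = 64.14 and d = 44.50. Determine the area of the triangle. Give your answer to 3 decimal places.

area ≈ 1371.673

Semiperimeter s = (67.22 + 44.5 + 64.14)/2 = 87.93.
Heron's formula: area = √(87.93·20.71·43.43·23.79) ≈ 1371.7.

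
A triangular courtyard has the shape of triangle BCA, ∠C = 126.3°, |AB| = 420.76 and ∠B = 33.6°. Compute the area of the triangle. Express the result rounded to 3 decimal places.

20888.325

The third angle is ∠A = 180° − ∠B − ∠C = 20.10°.
Law of sines: |CA| = |AB|·sin B/sin C ≈ 288.92.
Law of sines: |BC| = |AB|·sin A/sin C ≈ 179.42.
Area = ½·|AB|·|CA|·sin A ≈ 20888.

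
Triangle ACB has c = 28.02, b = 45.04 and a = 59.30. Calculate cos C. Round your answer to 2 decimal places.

cos C ≈ 0.89

By the law of cosines, cos C = (b² + a² − c²) / (2·b·a) ≈ 0.89109, so ∠C ≈ 26.99°.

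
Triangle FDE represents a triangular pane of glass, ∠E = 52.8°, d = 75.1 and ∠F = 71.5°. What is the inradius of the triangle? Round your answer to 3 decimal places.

The third angle is ∠D = 180° − ∠E − ∠F = 55.70°.
Law of sines: f = d·sin F/sin D ≈ 86.211.
Law of sines: e = d·sin E/sin D ≈ 72.412.
Area = ½·d·f·sin E ≈ 2578.6.
Semiperimeter s = (86.211+75.1+72.412)/2 = 116.86.
Inradius = area/s = 2578.6/116.86 ≈ 22.065.

r ≈ 22.065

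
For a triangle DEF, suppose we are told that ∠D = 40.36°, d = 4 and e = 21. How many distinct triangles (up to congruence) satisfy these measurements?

0

e·sin D = 21·sin(40.36°) ≈ 13.6.
Since d = 4 < 13.6 = e sin D, no triangle exists.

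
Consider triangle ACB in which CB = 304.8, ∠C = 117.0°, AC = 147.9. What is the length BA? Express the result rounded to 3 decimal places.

394.600

By the law of cosines, BA² = AC² + CB² − 2·AC·CB·cos C = 1.5571e+05, so BA ≈ 394.6.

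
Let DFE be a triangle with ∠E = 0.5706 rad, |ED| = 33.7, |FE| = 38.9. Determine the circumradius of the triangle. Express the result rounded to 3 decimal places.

19.470

By the law of cosines, |DF|² = |FE|² + |ED|² − 2·|FE|·|ED|·cos E = 442.4, so |DF| ≈ 21.033.
Area = ½·|FE|·|ED|·sin E ≈ 354.04.
Circumradius = |DF|/(2 sin E) ≈ 19.47.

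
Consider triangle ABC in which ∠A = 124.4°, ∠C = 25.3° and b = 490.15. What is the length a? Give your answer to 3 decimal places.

The third angle is ∠B = 180° − ∠C − ∠A = 30.30°.
Law of sines: a = b·sin A/sin B ≈ 801.6.

801.600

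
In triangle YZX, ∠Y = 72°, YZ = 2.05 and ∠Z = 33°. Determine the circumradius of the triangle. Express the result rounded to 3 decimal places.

R ≈ 1.061

The third angle is ∠X = 180° − ∠Y − ∠Z = 75.00°.
Law of sines: ZX = YZ·sin Y/sin X ≈ 2.0184.
Law of sines: XY = YZ·sin Z/sin X ≈ 1.1559.
Circumradius = YZ/(2 sin X) ≈ 1.0612.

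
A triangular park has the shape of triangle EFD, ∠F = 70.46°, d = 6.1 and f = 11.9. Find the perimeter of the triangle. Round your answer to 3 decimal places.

30.460

Law of sines: sin D = d·sin F/f ≈ 0.48308.
Since f ≥ d, only the acute value applies: ∠D ≈ 28.89°.
Then ∠E = 180° − ∠F − ∠D ≈ 80.65°.
Law of sines gives e = f·sin E/sin F ≈ 12.46.
Semiperimeter s = (12.46+11.9+6.1)/2 = 15.23.
Perimeter = 12.46 + 11.9 + 6.1 = 30.46.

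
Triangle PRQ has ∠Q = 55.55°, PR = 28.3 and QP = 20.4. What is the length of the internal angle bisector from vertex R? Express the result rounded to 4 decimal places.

Law of sines: sin R = QP·sin Q/PR ≈ 0.59443.
Since PR ≥ QP, only the acute value applies: ∠R ≈ 36.47°.
Then ∠P = 180° − ∠Q − ∠R ≈ 87.98°.
Law of sines gives RQ = PR·sin P/sin Q ≈ 34.297.
The bisector from R has length 2·PR·RQ·cos(∠R/2)/(PR+RQ) ≈ 29.454.

t_R ≈ 29.4539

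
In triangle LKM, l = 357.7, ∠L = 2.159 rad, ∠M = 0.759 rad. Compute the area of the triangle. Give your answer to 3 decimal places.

The third angle is ∠K = π − ∠M − ∠L = 0.224 rad.
Law of sines: k = l·sin K/sin L ≈ 95.337.
Law of sines: m = l·sin M/sin L ≈ 295.9.
Area = ½·l·k·sin M ≈ 11734.

area ≈ 11734.421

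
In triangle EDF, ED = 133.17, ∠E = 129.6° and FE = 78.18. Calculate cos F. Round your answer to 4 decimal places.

By the law of cosines, DF² = FE² + ED² − 2·FE·ED·cos E = 37119, so DF ≈ 192.66.
Law of cosines again: cos F = (DF² + FE² − ED²)/(2·DF·FE) ≈ 0.84638, so ∠F ≈ 32.18°.

0.8464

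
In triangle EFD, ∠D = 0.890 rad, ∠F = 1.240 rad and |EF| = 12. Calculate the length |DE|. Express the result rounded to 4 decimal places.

14.6054

The third angle is ∠E = π − ∠F − ∠D = 1.012 rad.
Law of sines: |DE| = |EF|·sin F/sin D ≈ 14.605.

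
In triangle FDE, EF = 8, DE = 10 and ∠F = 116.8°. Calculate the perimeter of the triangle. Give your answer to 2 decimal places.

Law of sines: sin D = EF·sin F/DE ≈ 0.71407.
Since DE ≥ EF, only the acute value applies: ∠D ≈ 45.57°.
Then ∠E = 180° − ∠F − ∠D ≈ 17.63°.
Law of sines gives FD = DE·sin E/sin F ≈ 3.3937.
Semiperimeter s = (10+8+3.3937)/2 = 10.697.
Perimeter = 10 + 8 + 3.3937 = 21.394.

21.39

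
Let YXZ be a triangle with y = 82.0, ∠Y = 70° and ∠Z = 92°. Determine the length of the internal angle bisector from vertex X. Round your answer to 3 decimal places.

83.484

The third angle is ∠X = 180° − ∠Z − ∠Y = 18.00°.
Law of sines: x = y·sin X/sin Y ≈ 26.966.
Law of sines: z = y·sin Z/sin Y ≈ 87.209.
The bisector from X has length 2·z·y·cos(∠X/2)/(z+y) ≈ 83.484.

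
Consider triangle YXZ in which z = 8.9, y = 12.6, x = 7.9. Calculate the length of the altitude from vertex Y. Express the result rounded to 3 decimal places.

5.539

Semiperimeter s = (12.6 + 7.9 + 8.9)/2 = 14.7.
Heron's formula: area = √(14.7·2.1·6.8·5.8) ≈ 34.893.
The altitude from Y has length 2·area/y ≈ 5.5386.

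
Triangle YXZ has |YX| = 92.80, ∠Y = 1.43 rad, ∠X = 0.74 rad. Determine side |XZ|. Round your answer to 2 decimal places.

The third angle is ∠Z = π − ∠Y − ∠X = 0.972 rad.
Law of sines: |XZ| = |YX|·sin Y/sin Z ≈ 111.27.

111.27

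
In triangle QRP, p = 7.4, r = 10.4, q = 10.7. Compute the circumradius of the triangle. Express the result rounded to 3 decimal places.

By the law of cosines, cos Q = (r² + p² − q²) / (2·r·p) ≈ 0.31464, so ∠Q ≈ 71.66°.
Circumradius = q/(2 sin Q) ≈ 5.6363.

5.636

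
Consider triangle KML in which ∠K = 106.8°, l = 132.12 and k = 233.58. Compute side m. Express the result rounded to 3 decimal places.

158.186

Law of sines: sin L = l·sin K/k ≈ 0.54149.
Since k ≥ l, only the acute value applies: ∠L ≈ 32.79°.
Then ∠M = 180° − ∠K − ∠L ≈ 40.41°.
Law of sines gives m = k·sin M/sin K ≈ 158.19.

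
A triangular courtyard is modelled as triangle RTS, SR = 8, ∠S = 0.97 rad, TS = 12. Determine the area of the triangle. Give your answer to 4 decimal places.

area ≈ 39.5945

Area = ½·TS·SR·sin S ≈ 39.595.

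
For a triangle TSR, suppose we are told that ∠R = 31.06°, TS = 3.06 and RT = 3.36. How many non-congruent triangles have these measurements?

RT·sin R = 3.36·sin(31.06°) ≈ 1.734.
Since RT sin R < TS < RT (1.734 < 3.06 < 3.36), two triangles exist.

2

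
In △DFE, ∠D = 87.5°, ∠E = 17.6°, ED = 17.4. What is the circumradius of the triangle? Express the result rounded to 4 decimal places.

R ≈ 9.0111

The third angle is ∠F = 180° − ∠E − ∠D = 74.90°.
Law of sines: FE = ED·sin D/sin F ≈ 18.005.
Law of sines: DF = ED·sin E/sin F ≈ 5.4494.
Circumradius = ED/(2 sin F) ≈ 9.0111.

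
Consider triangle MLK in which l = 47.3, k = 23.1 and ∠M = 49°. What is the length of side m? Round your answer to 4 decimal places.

By the law of cosines, m² = l² + k² − 2·l·k·cos M = 1337.2, so m ≈ 36.568.

36.5683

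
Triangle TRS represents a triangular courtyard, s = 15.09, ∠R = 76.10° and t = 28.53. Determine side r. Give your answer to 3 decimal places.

By the law of cosines, r² = s² + t² − 2·s·t·cos R = 834.82, so r ≈ 28.893.

28.893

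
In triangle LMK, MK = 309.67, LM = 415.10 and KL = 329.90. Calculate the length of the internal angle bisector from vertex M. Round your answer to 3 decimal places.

By the law of cosines, cos M = (LM² + MK² − KL²) / (2·LM·MK) ≈ 0.61990, so ∠M ≈ 0.902 rad.
The bisector from M has length 2·LM·MK·cos(∠M/2)/(LM+MK) ≈ 319.24.

t_M ≈ 319.235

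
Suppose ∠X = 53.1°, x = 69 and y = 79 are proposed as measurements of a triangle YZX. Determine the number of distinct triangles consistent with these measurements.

2

y·sin X = 79·sin(53.1°) ≈ 63.18.
Since y sin X < x < y (63.18 < 69 < 79), two triangles exist.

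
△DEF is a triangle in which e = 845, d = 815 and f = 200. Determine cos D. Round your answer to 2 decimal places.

By the law of cosines, cos D = (e² + f² − d²) / (2·e·f) ≈ 0.26568, so ∠D ≈ 74.59°.

0.27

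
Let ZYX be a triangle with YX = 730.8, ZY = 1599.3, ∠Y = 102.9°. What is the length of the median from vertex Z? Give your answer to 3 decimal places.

m_Z ≈ 1718.198

By the law of cosines, XZ² = ZY² + YX² − 2·ZY·YX·cos Y = 3.6137e+06, so XZ ≈ 1901.
Median from Z: ½√(2·XZ² + 2·ZY² − YX²) ≈ 1718.2.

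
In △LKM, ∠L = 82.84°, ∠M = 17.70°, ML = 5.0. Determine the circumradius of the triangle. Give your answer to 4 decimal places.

2.5429

The third angle is ∠K = 180° − ∠M − ∠L = 79.46°.
Law of sines: KM = ML·sin L/sin K ≈ 5.0462.
Law of sines: LK = ML·sin M/sin K ≈ 1.5463.
Circumradius = ML/(2 sin K) ≈ 2.5429.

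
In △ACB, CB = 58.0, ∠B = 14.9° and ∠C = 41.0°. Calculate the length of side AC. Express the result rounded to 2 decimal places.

The third angle is ∠A = 180° − ∠C − ∠B = 124.10°.
Law of sines: AC = CB·sin B/sin A ≈ 18.01.

18.01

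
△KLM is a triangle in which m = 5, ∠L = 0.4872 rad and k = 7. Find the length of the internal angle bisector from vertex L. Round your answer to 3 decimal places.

By the law of cosines, l² = m² + k² − 2·m·k·cos L = 12.145, so l ≈ 3.4849.
The bisector from L has length 2·m·k·cos(∠L/2)/(m+k) ≈ 5.6611.

5.661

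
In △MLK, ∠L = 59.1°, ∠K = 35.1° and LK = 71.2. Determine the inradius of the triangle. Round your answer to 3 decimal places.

14.454

The third angle is ∠M = 180° − ∠L − ∠K = 85.80°.
Law of sines: KM = LK·sin L/sin M ≈ 61.259.
Law of sines: ML = LK·sin K/sin M ≈ 41.051.
Area = ½·LK·KM·sin K ≈ 1254.
Semiperimeter s = (71.2+61.259+41.051)/2 = 86.755.
Inradius = area/s = 1254/86.755 ≈ 14.454.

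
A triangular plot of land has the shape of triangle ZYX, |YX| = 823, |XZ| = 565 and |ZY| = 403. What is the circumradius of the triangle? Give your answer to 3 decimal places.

455.725

By the law of cosines, cos Z = (|XZ|² + |ZY|² − |YX|²) / (2·|XZ|·|ZY|) ≈ -0.42973, so ∠Z ≈ 115.45°.
Circumradius = |YX|/(2 sin Z) ≈ 455.72.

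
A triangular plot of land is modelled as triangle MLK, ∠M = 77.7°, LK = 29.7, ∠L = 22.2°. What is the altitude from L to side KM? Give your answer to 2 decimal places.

29.26

The third angle is ∠K = 180° − ∠M − ∠L = 80.10°.
Law of sines: KM = LK·sin L/sin M ≈ 11.486.
Law of sines: ML = LK·sin K/sin M ≈ 29.945.
Area = ½·LK·KM·sin K ≈ 168.02.
The altitude from L has length 2·area/KM ≈ 29.258.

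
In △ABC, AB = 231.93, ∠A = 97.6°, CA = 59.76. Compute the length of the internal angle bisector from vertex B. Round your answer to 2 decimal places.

t_B ≈ 237.50

By the law of cosines, BC² = CA² + AB² − 2·CA·AB·cos A = 61029, so BC ≈ 247.04.
Law of cosines again: cos B = (AB² + BC² − CA²)/(2·AB·BC) ≈ 0.97083, so ∠B ≈ 13.87°.
The bisector from B has length 2·AB·BC·cos(∠B/2)/(AB+BC) ≈ 237.5.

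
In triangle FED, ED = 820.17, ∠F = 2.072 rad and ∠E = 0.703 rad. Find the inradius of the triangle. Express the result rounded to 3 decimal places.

The third angle is ∠D = π − ∠F − ∠E = 0.367 rad.
Law of sines: DF = ED·sin E/sin F ≈ 604.61.
Law of sines: FE = ED·sin D/sin F ≈ 335.21.
Area = ½·ED·DF·sin D ≈ 88872.
Semiperimeter s = (820.17+604.61+335.21)/2 = 879.99.
Inradius = area/s = 88872/879.99 ≈ 100.99.

r ≈ 100.991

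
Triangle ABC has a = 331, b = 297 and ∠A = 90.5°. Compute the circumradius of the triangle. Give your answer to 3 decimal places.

Law of sines: sin B = b·sin A/a ≈ 0.89725.
Since a ≥ b, only the acute value applies: ∠B ≈ 63.80°.
Then ∠C = 180° − ∠A − ∠B ≈ 25.70°.
Law of sines gives c = a·sin C/sin A ≈ 143.55.
Circumradius = a/(2 sin A) ≈ 165.51.

R ≈ 165.506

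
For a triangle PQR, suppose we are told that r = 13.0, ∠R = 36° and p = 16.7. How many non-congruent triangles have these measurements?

p·sin R = 16.7·sin(36°) ≈ 9.816.
Since p sin R < r < p (9.816 < 13.0 < 16.7), two triangles exist.

2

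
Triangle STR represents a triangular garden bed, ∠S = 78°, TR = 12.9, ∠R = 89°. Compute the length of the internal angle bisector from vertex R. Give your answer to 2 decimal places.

t_R ≈ 3.44

The third angle is ∠T = 180° − ∠R − ∠S = 13.00°.
Law of sines: RS = TR·sin T/sin S ≈ 2.9667.
Law of sines: ST = TR·sin R/sin S ≈ 13.186.
The bisector from R has length 2·TR·RS·cos(∠R/2)/(TR+RS) ≈ 3.4407.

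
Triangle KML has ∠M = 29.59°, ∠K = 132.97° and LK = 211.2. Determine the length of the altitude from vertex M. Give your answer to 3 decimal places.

The third angle is ∠L = 180° − ∠K − ∠M = 17.44°.
Law of sines: ML = LK·sin K/sin M ≈ 312.96.
Law of sines: KM = LK·sin L/sin M ≈ 128.19.
Area = ½·LK·ML·sin L ≈ 9904.9.
The altitude from M has length 2·area/LK ≈ 93.797.

h_M ≈ 93.797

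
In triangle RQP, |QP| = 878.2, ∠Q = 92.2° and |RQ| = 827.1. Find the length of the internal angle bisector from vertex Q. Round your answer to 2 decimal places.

t_Q ≈ 590.70

By the law of cosines, |PR|² = |RQ|² + |QP|² − 2·|RQ|·|QP|·cos Q = 1.5111e+06, so |PR| ≈ 1229.3.
The bisector from Q has length 2·|RQ|·|QP|·cos(∠Q/2)/(|RQ|+|QP|) ≈ 590.7.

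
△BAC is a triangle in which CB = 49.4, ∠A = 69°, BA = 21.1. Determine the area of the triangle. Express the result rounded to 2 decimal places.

520.67

Law of sines: sin C = BA·sin A/CB ≈ 0.39876.
Since CB ≥ BA, only the acute value applies: ∠C ≈ 23.50°.
Then ∠B = 180° − ∠A − ∠C ≈ 87.50°.
Law of sines gives AC = CB·sin B/sin A ≈ 52.864.
Area = ½·CB·BA·sin B ≈ 520.67.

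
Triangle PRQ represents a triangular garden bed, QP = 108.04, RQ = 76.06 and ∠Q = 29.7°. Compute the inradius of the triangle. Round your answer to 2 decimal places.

16.93

By the law of cosines, PR² = RQ² + QP² − 2·RQ·QP·cos Q = 3181.8, so PR ≈ 56.407.
Area = ½·RQ·QP·sin Q ≈ 2035.7.
Semiperimeter s = (76.06+108.04+56.407)/2 = 120.25.
Inradius = area/s = 2035.7/120.25 ≈ 16.929.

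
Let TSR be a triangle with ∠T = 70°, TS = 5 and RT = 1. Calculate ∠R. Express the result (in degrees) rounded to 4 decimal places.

∠R ≈ 98.5943°

By the law of cosines, SR² = RT² + TS² − 2·RT·TS·cos T = 22.58, so SR ≈ 4.7518.
Law of cosines again: cos R = (SR² + RT² − TS²)/(2·SR·RT) ≈ -0.14944, so ∠R ≈ 98.59°.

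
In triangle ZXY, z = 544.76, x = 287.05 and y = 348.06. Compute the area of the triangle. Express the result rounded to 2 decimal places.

44186.09

Semiperimeter s = (544.76 + 287.05 + 348.06)/2 = 589.93.
Heron's formula: area = √(589.93·45.175·302.88·241.87) ≈ 44186.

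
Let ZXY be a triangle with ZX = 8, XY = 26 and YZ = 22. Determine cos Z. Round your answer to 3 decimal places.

By the law of cosines, cos Z = (YZ² + ZX² − XY²) / (2·YZ·ZX) ≈ -0.36364, so ∠Z ≈ 111.32°.

-0.364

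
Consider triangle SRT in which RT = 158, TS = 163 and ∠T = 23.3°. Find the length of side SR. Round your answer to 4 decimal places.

65.0051

By the law of cosines, SR² = RT² + TS² − 2·RT·TS·cos T = 4225.7, so SR ≈ 65.005.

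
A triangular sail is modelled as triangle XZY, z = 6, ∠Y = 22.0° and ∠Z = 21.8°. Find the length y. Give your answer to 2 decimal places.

The third angle is ∠X = 180° − ∠Z − ∠Y = 136.20°.
Law of sines: y = z·sin Y/sin Z ≈ 6.0523.

6.05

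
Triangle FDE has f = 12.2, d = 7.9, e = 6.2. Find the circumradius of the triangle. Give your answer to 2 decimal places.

By the law of cosines, cos F = (d² + e² − f²) / (2·d·e) ≈ -0.48989, so ∠F ≈ 119.33°.
Circumradius = f/(2 sin F) ≈ 6.9972.

R ≈ 7.00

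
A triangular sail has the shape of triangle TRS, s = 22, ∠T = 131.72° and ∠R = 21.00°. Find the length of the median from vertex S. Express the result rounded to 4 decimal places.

The third angle is ∠S = 180° − ∠T − ∠R = 27.28°.
Law of sines: t = s·sin T/sin S ≈ 35.827.
Law of sines: r = s·sin R/sin S ≈ 17.201.
Median from S: ½√(2·t² + 2·r² − s²) ≈ 25.86.

25.8599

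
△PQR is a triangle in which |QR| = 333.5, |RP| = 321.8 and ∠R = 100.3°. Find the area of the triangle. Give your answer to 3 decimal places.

52795.419

Area = ½·|QR|·|RP|·sin R ≈ 52795.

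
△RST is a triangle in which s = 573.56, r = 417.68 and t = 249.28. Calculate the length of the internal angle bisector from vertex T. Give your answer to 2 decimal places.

By the law of cosines, cos T = (r² + s² − t²) / (2·r·s) ≈ 0.92102, so ∠T ≈ 22.92°.
The bisector from T has length 2·r·s·cos(∠T/2)/(r+s) ≈ 473.72.

473.72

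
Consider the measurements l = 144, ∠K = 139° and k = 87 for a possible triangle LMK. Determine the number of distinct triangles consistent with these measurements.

0

l·sin K = 144·sin(139°) ≈ 94.47.
Since ∠K is not acute, a triangle exists only if k > l; here k ≤ l, so there is no triangle.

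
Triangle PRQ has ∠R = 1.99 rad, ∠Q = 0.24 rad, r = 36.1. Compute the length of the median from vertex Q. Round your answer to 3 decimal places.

m_Q ≈ 33.430

The third angle is ∠P = π − ∠R − ∠Q = 0.912 rad.
Law of sines: p = r·sin P/sin R ≈ 31.241.
Law of sines: q = r·sin Q/sin R ≈ 9.3945.
Median from Q: ½√(2·p² + 2·r² − q²) ≈ 33.43.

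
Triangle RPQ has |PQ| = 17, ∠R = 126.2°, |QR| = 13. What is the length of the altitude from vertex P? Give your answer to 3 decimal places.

4.599

Law of sines: sin P = |QR|·sin R/|PQ| ≈ 0.61709.
Since |PQ| ≥ |QR|, only the acute value applies: ∠P ≈ 38.10°.
Then ∠Q = 180° − ∠R − ∠P ≈ 15.70°.
Law of sines gives |RP| = |PQ|·sin Q/sin R ≈ 5.6993.
Area = ½·|PQ|·|QR|·sin Q ≈ 29.894.
The altitude from P has length 2·area/|QR| ≈ 4.5991.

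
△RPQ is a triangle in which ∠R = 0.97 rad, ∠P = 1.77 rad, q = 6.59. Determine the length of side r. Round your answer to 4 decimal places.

The third angle is ∠Q = π − ∠R − ∠P = 0.402 rad.
Law of sines: r = q·sin R/sin Q ≈ 13.907.

13.9069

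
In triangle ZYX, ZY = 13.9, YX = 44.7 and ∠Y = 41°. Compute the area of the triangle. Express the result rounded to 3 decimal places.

203.815

Area = ½·ZY·YX·sin Y ≈ 203.81.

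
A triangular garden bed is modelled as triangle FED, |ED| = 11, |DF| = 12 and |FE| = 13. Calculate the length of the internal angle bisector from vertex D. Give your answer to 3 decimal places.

t_D ≈ 9.478

By the law of cosines, cos D = (|ED|² + |DF|² − |FE|²) / (2·|ED|·|DF|) ≈ 0.36364, so ∠D ≈ 68.68°.
The bisector from D has length 2·|ED|·|DF|·cos(∠D/2)/(|ED|+|DF|) ≈ 9.4779.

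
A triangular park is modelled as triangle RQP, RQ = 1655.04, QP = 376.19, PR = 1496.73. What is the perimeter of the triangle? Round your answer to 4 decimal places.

perimeter ≈ 3527.9600

Perimeter = 376.19 + 1496.7 + 1655 = 3528.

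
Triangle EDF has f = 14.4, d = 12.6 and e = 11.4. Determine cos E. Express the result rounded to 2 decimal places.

By the law of cosines, cos E = (d² + f² − e²) / (2·d·f) ≈ 0.65079, so ∠E ≈ 0.862 rad.

cos E ≈ 0.65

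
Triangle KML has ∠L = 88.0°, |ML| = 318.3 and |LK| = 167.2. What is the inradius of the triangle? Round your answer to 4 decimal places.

63.3304

By the law of cosines, |KM|² = |ML|² + |LK|² − 2·|ML|·|LK|·cos L = 1.2556e+05, so |KM| ≈ 354.34.
Area = ½·|ML|·|LK|·sin L ≈ 26594.
Semiperimeter s = (318.3+167.2+354.34)/2 = 419.92.
Inradius = area/s = 26594/419.92 ≈ 63.33.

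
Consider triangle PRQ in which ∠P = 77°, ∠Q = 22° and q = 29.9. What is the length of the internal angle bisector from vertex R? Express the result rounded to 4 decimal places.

32.8448

The third angle is ∠R = 180° − ∠Q − ∠P = 81.00°.
Law of sines: p = q·sin P/sin Q ≈ 77.771.
Law of sines: r = q·sin R/sin Q ≈ 78.834.
The bisector from R has length 2·q·p·cos(∠R/2)/(q+p) ≈ 32.845.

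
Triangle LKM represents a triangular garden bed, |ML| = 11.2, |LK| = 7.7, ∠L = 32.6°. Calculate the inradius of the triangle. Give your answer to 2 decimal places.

By the law of cosines, |KM|² = |ML|² + |LK|² − 2·|ML|·|LK|·cos L = 39.424, so |KM| ≈ 6.2788.
Area = ½·|ML|·|LK|·sin L ≈ 23.232.
Semiperimeter s = (6.2788+11.2+7.7)/2 = 12.589.
Inradius = area/s = 23.232/12.589 ≈ 1.8453.

1.85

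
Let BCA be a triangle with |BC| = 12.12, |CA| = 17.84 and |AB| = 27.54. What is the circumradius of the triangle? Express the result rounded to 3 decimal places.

By the law of cosines, cos B = (|AB|² + |BC|² − |CA|²) / (2·|AB|·|BC|) ≈ 0.87943, so ∠B ≈ 0.496 rad.
Circumradius = |CA|/(2 sin B) ≈ 18.738.

18.738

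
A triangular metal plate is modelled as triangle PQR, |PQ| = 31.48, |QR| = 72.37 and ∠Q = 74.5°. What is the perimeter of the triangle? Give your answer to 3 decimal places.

By the law of cosines, |RP|² = |PQ|² + |QR|² − 2·|PQ|·|QR|·cos Q = 5010.8, so |RP| ≈ 70.787.
Semiperimeter s = (72.37+70.787+31.48)/2 = 87.318.
Perimeter = 72.37 + 70.787 + 31.48 = 174.64.

perimeter ≈ 174.637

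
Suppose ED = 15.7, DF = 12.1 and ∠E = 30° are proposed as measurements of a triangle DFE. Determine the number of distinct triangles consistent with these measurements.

2

ED·sin E = 15.7·sin(30°) ≈ 7.85.
Since ED sin E < DF < ED (7.85 < 12.1 < 15.7), two triangles exist.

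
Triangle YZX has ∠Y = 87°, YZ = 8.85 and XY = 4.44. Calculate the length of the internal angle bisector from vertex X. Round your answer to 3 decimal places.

By the law of cosines, ZX² = XY² + YZ² − 2·XY·YZ·cos Y = 93.923, so ZX ≈ 9.6914.
Law of cosines again: cos X = (ZX² + XY² − YZ²)/(2·ZX·XY) ≈ 0.41035, so ∠X ≈ 65.77°.
The bisector from X has length 2·ZX·XY·cos(∠X/2)/(ZX+XY) ≈ 5.114.

5.114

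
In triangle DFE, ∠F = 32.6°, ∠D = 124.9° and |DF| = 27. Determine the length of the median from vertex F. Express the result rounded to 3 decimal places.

m_F ≈ 40.957

The third angle is ∠E = 180° − ∠D − ∠F = 22.50°.
Law of sines: |FE| = |DF|·sin D/sin E ≈ 57.865.
Law of sines: |ED| = |DF|·sin F/sin E ≈ 38.013.
Median from F: ½√(2·|DF|² + 2·|FE|² − |ED|²) ≈ 40.957.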